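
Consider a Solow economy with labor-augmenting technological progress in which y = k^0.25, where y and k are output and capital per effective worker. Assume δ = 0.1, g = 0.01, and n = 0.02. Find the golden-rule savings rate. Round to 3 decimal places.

s_gold = 0.250

n + g + δ = 0.02 + 0.01 + 0.1 = 0.13.
At the golden rule MPK = n+g+δ, and in any Cobb-Douglas steady state s = (n+g+δ)·k/y = MPK·k/y = capital's share 0.25.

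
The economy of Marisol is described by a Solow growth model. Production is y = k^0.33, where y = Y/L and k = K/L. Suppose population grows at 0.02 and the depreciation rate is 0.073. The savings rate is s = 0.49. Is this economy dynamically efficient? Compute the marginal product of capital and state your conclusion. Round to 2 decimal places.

dynamically inefficient; MPK ≈ 0.06

n + δ = 0.02 + 0.073 = 0.093.
Steady-state k*: s·k^0.33 = 0.093·k gives k* = (0.49/0.093)^(1/0.67) ≈ 11.9449.
MPK = 0.33·11.9449^(-0.67) ≈ 0.0626.
MPK < n+δ = 0.093, so the economy is dynamically inefficient (over-saving).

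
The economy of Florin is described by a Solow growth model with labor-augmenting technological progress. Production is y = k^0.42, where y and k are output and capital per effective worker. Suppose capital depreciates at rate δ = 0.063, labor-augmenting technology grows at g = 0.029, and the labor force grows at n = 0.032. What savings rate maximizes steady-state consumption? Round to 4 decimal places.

s_gold = 0.4200

n + g + δ = 0.032 + 0.029 + 0.063 = 0.124.
At the golden rule MPK = n+g+δ, and in any Cobb-Douglas steady state s = (n+g+δ)·k/y = MPK·k/y = capital's share 0.42.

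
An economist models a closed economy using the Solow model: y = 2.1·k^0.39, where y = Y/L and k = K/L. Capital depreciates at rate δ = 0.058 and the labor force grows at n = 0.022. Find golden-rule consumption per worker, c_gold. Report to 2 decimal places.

c_gold ≈ 5.67

n + δ = 0.022 + 0.058 = 0.08.
Golden rule sets MPK = n+δ: 0.39·2.1·k^(0.39−1) = 0.08, so k_gold = (0.39·2.1/0.08)^(1/0.61) ≈ 45.2956.
y_gold = 2.1·45.2956^0.39 ≈ 9.2914.
c_gold = y_gold − (n+δ)·k_gold = 9.2914 − 0.08·45.2956 ≈ 5.6678.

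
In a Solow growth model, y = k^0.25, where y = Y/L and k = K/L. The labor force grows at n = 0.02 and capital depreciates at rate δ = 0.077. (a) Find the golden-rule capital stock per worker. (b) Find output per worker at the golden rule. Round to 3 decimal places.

(a) k_gold ≈ 3.534; (b) y_gold ≈ 1.371

Break-even investment rate: n + δ = 0.02 + 0.077 = 0.097.
Setting f'(k) = n+δ gives 0.25·k^(0.25−1) = 0.097, hence k_gold = (0.25/0.097)^(1/0.75) ≈ 3.5337.
y_gold = 3.5337^0.25 ≈ 1.3711.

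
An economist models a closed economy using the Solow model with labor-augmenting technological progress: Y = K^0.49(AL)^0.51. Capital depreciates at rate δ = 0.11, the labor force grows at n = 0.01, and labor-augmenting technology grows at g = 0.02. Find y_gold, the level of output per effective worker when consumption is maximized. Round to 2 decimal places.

n + g + δ = 0.01 + 0.02 + 0.11 = 0.14.
Setting f'(k) = n+g+δ gives 0.49·k^(0.49−1) = 0.14, hence k_gold = (0.49/0.14)^(1/0.51) ≈ 11.6627.
Output: y_gold = k_gold^0.49 = 11.6627^0.49 ≈ 3.3322.

y_gold ≈ 3.33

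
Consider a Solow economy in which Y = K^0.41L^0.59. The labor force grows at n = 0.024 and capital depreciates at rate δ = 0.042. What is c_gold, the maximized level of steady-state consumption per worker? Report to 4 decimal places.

Capital per worker breaks even when investment replaces (n + δ)·k; here n + δ = 0.066.
Maximizing c = f(k) − (n+δ)·k gives f'(k) = n+δ, i.e. 0.41·k^(0.41−1) = 0.066, so k_gold = (0.41/0.066)^(1/0.59) ≈ 22.1042.
y_gold = 22.1042^0.41 ≈ 3.5582.
c_gold = y_gold − (n+δ)·k_gold = 3.5582 − 0.066·22.1042 ≈ 2.0994.

c_gold ≈ 2.0994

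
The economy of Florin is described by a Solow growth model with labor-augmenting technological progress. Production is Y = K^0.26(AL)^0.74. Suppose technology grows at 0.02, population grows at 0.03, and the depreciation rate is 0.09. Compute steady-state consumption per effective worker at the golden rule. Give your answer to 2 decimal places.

The effective depreciation rate is n + g + δ = 0.03 + 0.02 + 0.09 = 0.14.
Maximizing c = f(k) − (n+g+δ)·k gives f'(k) = n+g+δ, i.e. 0.26·k^(0.26−1) = 0.14, so k_gold = (0.26/0.14)^(1/0.74) ≈ 2.3084.
y_gold = 2.3084^0.26 ≈ 1.2430.
c_gold = y_gold − (n+g+δ)·k_gold = 1.2430 − 0.14·2.3084 ≈ 0.9198.

c_gold ≈ 0.92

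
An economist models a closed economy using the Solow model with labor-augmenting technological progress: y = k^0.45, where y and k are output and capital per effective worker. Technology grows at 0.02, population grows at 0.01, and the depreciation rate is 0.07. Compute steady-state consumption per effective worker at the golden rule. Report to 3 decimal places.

c_gold ≈ 1.883

n + g + δ = 0.01 + 0.02 + 0.07 = 0.1.
Golden rule sets MPK = n+g+δ: 0.45·k^(0.45−1) = 0.1, so k_gold = (0.45/0.1)^(1/0.55) ≈ 15.4049.
y_gold = 15.4049^0.45 ≈ 3.4233.
c_gold = y_gold − (n+g+δ)·k_gold = 3.4233 − 0.1·15.4049 ≈ 1.8828.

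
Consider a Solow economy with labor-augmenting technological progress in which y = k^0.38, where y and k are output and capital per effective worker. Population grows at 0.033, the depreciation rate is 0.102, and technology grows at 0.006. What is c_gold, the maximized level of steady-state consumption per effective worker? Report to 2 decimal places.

c_gold ≈ 1.14

n + g + δ = 0.033 + 0.006 + 0.102 = 0.141.
Golden rule sets MPK = n+g+δ: 0.38·k^(0.38−1) = 0.141, so k_gold = (0.38/0.141)^(1/0.62) ≈ 4.9483.
y_gold = 4.9483^0.38 ≈ 1.8361.
c_gold = y_gold − (n+g+δ)·k_gold = 1.8361 − 0.141·4.9483 ≈ 1.1384.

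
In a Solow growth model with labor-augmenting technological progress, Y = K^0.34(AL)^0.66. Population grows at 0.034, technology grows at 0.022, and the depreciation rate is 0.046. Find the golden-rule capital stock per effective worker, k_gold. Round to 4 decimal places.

k_gold ≈ 6.1978

The effective depreciation rate is n + g + δ = 0.034 + 0.022 + 0.046 = 0.102.
Maximizing c = f(k) − (n+g+δ)·k gives f'(k) = n+g+δ, i.e. 0.34·k^(0.34−1) = 0.102, so k_gold = (0.34/0.102)^(1/0.66) ≈ 6.1978.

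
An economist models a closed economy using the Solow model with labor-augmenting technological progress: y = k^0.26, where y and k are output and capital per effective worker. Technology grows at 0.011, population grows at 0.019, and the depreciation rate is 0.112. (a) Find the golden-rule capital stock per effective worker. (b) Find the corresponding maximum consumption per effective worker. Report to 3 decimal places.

(a) k_gold ≈ 2.265; (b) c_gold ≈ 0.915

Break-even investment rate: n + g + δ = 0.019 + 0.011 + 0.112 = 0.142.
Maximizing c = f(k) − (n+g+δ)·k gives f'(k) = n+g+δ, i.e. 0.26·k^(0.26−1) = 0.142, so k_gold = (0.26/0.142)^(1/0.74) ≈ 2.2645.
y_gold = 2.2645^0.26 ≈ 1.2368; c_gold = y_gold − 0.142·k_gold ≈ 0.9152.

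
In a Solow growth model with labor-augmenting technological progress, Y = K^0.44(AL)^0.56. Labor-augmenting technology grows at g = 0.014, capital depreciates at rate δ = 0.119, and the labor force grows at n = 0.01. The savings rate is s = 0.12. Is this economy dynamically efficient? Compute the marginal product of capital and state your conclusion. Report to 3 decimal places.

dynamically efficient; MPK ≈ 0.524

The effective depreciation rate is n + g + δ = 0.01 + 0.014 + 0.119 = 0.143.
Steady-state k*: s·k^0.44 = 0.143·k gives k* = (0.12/0.143)^(1/0.56) ≈ 0.7312.
MPK = 0.44·0.7312^(-0.56) ≈ 0.5243.
MPK > n+g+δ = 0.143, so the economy is dynamically efficient (under-saving).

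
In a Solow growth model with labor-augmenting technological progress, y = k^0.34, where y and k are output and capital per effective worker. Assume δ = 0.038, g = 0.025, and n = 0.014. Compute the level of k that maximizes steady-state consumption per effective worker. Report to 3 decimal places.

k_gold ≈ 9.490

Break-even investment rate: n + g + δ = 0.014 + 0.025 + 0.038 = 0.077.
At the golden rule the marginal product of capital equals n+g+δ: 0.34·k^(0.34−1) = 0.077. Solving, k_gold = (0.34/0.077)^(1/0.66) ≈ 9.4898.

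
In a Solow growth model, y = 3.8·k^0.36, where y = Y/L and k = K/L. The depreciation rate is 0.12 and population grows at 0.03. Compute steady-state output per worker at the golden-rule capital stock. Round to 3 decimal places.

y_gold ≈ 13.176

The effective depreciation rate is n + δ = 0.03 + 0.12 = 0.15.
At the golden rule the marginal product of capital equals n+δ: 0.36·3.8·k^(0.36−1) = 0.15. Solving, k_gold = (0.36·3.8/0.15)^(1/0.64) ≈ 31.6222.
Output: y_gold = 3.8·k_gold^0.36 = 3.8·31.6222^0.36 ≈ 13.1759.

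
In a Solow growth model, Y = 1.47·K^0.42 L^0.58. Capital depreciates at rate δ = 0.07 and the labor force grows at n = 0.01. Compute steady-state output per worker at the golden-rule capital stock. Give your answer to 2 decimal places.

y_gold ≈ 6.46

The effective depreciation rate is n + δ = 0.01 + 0.07 = 0.08.
At the golden rule the marginal product of capital equals n+δ: 0.42·1.47·k^(0.42−1) = 0.08. Solving, k_gold = (0.42·1.47/0.08)^(1/0.58) ≈ 33.8947.
Output: y_gold = 1.47·k_gold^0.42 = 1.47·33.8947^0.42 ≈ 6.4561.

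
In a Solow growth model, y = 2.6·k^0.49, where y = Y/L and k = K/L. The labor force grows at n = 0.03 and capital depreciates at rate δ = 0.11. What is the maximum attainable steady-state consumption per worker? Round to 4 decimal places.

c_gold ≈ 11.0656

Capital per worker breaks even when investment replaces (n + δ)·k; here n + δ = 0.14.
At the golden rule the marginal product of capital equals n+δ: 0.49·2.6·k^(0.49−1) = 0.14. Solving, k_gold = (0.49·2.6/0.14)^(1/0.51) ≈ 75.9405.
y_gold = 2.6·75.9405^0.49 ≈ 21.6973.
c_gold = y_gold − (n+δ)·k_gold = 21.6973 − 0.14·75.9405 ≈ 11.0656.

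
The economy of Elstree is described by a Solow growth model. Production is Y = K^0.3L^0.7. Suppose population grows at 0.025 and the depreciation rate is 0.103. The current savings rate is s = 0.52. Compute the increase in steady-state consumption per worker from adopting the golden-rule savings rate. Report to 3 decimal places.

Δc ≈ 0.133

The effective depreciation rate is n + δ = 0.025 + 0.103 = 0.128.
Current steady state (s = 0.52): k* = (0.52/0.128)^(1/0.7) ≈ 7.4081, y* = 7.4081^0.3 ≈ 1.8235, c* = (1−0.52)·1.8235 ≈ 0.8753.
At the golden rule the marginal product of capital equals n+δ: 0.3·k^(0.3−1) = 0.128. Solving, k_gold = (0.3/0.128)^(1/0.7) ≈ 3.3763.
y_gold = 3.3763^0.3 ≈ 1.4406, c_gold = y_gold − 0.128·k_gold ≈ 1.0084.
Gain: Δc = 1.0084 − 0.8753 ≈ 0.1331.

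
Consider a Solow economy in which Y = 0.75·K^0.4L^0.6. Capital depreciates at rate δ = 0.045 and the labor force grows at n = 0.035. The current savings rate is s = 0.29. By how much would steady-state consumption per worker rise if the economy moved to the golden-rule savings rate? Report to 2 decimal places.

Δc ≈ 0.05

The effective depreciation rate is n + δ = 0.035 + 0.045 = 0.08.
Current steady state (s = 0.29): k* = (0.29·0.75/0.08)^(1/0.6) ≈ 5.2960, y* = 0.75·5.2960^0.4 ≈ 1.4610, c* = (1−0.29)·1.4610 ≈ 1.0373.
Setting f'(k) = n+δ gives 0.4·0.75·k^(0.4−1) = 0.08, hence k_gold = (0.4·0.75/0.08)^(1/0.6) ≈ 9.0515.
y_gold = 0.75·9.0515^0.4 ≈ 1.8103, c_gold = y_gold − 0.08·k_gold ≈ 1.0862.
Gain: Δc = 1.0862 − 1.0373 ≈ 0.0489.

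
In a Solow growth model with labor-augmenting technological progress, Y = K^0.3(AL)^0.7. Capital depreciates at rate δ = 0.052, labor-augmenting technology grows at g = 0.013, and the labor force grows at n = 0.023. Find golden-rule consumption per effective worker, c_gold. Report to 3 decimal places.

c_gold ≈ 1.184

The effective depreciation rate is n + g + δ = 0.023 + 0.013 + 0.052 = 0.088.
Maximizing c = f(k) − (n+g+δ)·k gives f'(k) = n+g+δ, i.e. 0.3·k^(0.3−1) = 0.088, so k_gold = (0.3/0.088)^(1/0.7) ≈ 5.7665.
y_gold = 5.7665^0.3 ≈ 1.6915.
c_gold = y_gold − (n+g+δ)·k_gold = 1.6915 − 0.088·5.7665 ≈ 1.1841.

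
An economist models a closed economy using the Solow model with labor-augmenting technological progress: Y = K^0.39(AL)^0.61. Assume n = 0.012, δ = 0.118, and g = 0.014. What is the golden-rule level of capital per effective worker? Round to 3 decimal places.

k_gold ≈ 5.121

The effective depreciation rate is n + g + δ = 0.012 + 0.014 + 0.118 = 0.144.
Golden rule sets MPK = n+g+δ: 0.39·k^(0.39−1) = 0.144, so k_gold = (0.39/0.144)^(1/0.61) ≈ 5.1209.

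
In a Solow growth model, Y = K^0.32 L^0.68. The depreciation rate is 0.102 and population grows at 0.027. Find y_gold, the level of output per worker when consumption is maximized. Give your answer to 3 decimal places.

y_gold ≈ 1.533

Capital per worker breaks even when investment replaces (n + δ)·k; here n + δ = 0.129.
Golden rule sets MPK = n+δ: 0.32·k^(0.32−1) = 0.129, so k_gold = (0.32/0.129)^(1/0.68) ≈ 3.8040.
Output: y_gold = k_gold^0.32 = 3.8040^0.32 ≈ 1.5335.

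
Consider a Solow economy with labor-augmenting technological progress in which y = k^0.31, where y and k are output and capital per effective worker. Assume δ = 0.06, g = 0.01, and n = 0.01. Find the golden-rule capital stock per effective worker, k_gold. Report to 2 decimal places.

k_gold ≈ 7.12

Break-even investment rate: n + g + δ = 0.01 + 0.01 + 0.06 = 0.08.
Maximizing c = f(k) − (n+g+δ)·k gives f'(k) = n+g+δ, i.e. 0.31·k^(0.31−1) = 0.08, so k_gold = (0.31/0.08)^(1/0.69) ≈ 7.1214.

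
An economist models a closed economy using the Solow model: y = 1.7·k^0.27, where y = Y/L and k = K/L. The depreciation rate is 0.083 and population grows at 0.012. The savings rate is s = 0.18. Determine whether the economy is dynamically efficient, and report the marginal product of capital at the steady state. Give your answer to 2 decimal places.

dynamically efficient; MPK ≈ 0.14

The effective depreciation rate is n + δ = 0.012 + 0.083 = 0.095.
Steady-state k*: s·A·k^0.27 = 0.095·k gives k* = (0.18·1.7/0.095)^(1/0.73) ≈ 4.9646.
MPK = 0.27·1.7·4.9646^(-0.73) ≈ 0.1425.
MPK > n+δ = 0.095, so the economy is dynamically efficient (under-saving).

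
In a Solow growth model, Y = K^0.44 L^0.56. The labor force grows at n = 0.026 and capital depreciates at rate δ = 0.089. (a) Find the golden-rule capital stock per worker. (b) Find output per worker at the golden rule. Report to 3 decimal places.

The effective depreciation rate is n + δ = 0.026 + 0.089 = 0.115.
Setting f'(k) = n+δ gives 0.44·k^(0.44−1) = 0.115, hence k_gold = (0.44/0.115)^(1/0.56) ≈ 10.9808.
y_gold = 10.9808^0.44 ≈ 2.8700.

(a) k_gold ≈ 10.981; (b) y_gold ≈ 2.870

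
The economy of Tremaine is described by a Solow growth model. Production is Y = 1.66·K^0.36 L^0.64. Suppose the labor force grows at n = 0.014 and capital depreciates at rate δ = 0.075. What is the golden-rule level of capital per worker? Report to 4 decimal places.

k_gold ≈ 19.5984

n + δ = 0.014 + 0.075 = 0.089.
Golden rule sets MPK = n+δ: 0.36·1.66·k^(0.36−1) = 0.089, so k_gold = (0.36·1.66/0.089)^(1/0.64) ≈ 19.5984.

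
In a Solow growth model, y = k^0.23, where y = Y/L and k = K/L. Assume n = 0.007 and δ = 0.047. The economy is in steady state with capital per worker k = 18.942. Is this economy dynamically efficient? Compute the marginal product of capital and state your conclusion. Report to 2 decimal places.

The effective depreciation rate is n + δ = 0.007 + 0.047 = 0.054.
MPK = 0.23·k^(0.23−1) = 0.23·18.942^(-0.77) ≈ 0.0239.
MPK < 0.054, so the economy is dynamically inefficient (over-saving).

dynamically inefficient; MPK ≈ 0.02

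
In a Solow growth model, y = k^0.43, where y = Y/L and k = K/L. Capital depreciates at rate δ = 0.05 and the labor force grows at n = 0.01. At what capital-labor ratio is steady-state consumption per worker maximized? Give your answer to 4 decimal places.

Break-even investment rate: n + δ = 0.01 + 0.05 = 0.06.
At the golden rule the marginal product of capital equals n+δ: 0.43·k^(0.43−1) = 0.06. Solving, k_gold = (0.43/0.06)^(1/0.57) ≈ 31.6633.

k_gold ≈ 31.6633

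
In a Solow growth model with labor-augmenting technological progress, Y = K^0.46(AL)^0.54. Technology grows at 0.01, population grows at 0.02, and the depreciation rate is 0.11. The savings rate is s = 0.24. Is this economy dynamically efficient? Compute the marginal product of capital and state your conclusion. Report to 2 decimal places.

Break-even investment rate: n + g + δ = 0.02 + 0.01 + 0.11 = 0.14.
Steady-state k*: s·k^0.46 = 0.14·k gives k* = (0.24/0.14)^(1/0.54) ≈ 2.7132.
MPK = 0.46·2.7132^(-0.54) ≈ 0.2683.
MPK > n+g+δ = 0.14, so the economy is dynamically efficient (under-saving).

dynamically efficient; MPK ≈ 0.27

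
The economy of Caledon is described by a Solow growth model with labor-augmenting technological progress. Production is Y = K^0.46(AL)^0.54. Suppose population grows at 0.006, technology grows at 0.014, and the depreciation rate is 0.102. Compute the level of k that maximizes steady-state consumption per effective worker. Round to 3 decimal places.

k_gold ≈ 11.679

The effective depreciation rate is n + g + δ = 0.006 + 0.014 + 0.102 = 0.122.
Setting f'(k) = n+g+δ gives 0.46·k^(0.46−1) = 0.122, hence k_gold = (0.46/0.122)^(1/0.54) ≈ 11.6789.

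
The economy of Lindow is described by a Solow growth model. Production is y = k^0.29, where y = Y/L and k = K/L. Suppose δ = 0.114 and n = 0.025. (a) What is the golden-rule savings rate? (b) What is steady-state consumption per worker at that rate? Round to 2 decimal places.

Capital per worker breaks even when investment replaces (n + δ)·k; here n + δ = 0.139.
For Cobb-Douglas, s_gold equals capital's share: s_gold = 0.29.
At the golden rule the marginal product of capital equals n+δ: 0.29·k^(0.29−1) = 0.139. Solving, k_gold = (0.29/0.139)^(1/0.71) ≈ 2.8173.
y_gold = 2.8173^0.29 ≈ 1.3504; c_gold = (1−0.29)·y_gold ≈ 0.9588.

(a) s_gold = 0.29; (b) c_gold ≈ 0.96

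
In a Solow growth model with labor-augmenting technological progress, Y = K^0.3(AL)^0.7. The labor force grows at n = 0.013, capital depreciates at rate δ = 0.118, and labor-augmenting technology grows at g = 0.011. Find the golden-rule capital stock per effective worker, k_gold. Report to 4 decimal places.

k_gold ≈ 2.9110

n + g + δ = 0.013 + 0.011 + 0.118 = 0.142.
Setting f'(k) = n+g+δ gives 0.3·k^(0.3−1) = 0.142, hence k_gold = (0.3/0.142)^(1/0.7) ≈ 2.9110.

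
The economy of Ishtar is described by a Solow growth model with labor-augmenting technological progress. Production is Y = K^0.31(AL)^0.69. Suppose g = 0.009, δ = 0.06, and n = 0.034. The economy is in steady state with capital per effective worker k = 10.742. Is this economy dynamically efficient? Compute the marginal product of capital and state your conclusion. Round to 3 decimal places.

Break-even investment rate: n + g + δ = 0.034 + 0.009 + 0.06 = 0.103.
MPK = 0.31·k^(0.31−1) = 0.31·10.742^(-0.69) ≈ 0.0602.
MPK < 0.103, so the economy is dynamically inefficient (over-saving).

dynamically inefficient; MPK ≈ 0.060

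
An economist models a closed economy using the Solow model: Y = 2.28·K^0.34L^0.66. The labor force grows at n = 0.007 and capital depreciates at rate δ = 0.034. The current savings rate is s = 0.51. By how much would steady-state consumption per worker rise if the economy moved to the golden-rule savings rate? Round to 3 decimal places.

The effective depreciation rate is n + δ = 0.007 + 0.034 = 0.041.
Current steady state (s = 0.51): k* = (0.51·2.28/0.041)^(1/0.66) ≈ 158.8886, y* = 2.28·158.8886^0.34 ≈ 12.7734, c* = (1−0.51)·12.7734 ≈ 6.2590.
Maximizing c = f(k) − (n+δ)·k gives f'(k) = n+δ, i.e. 0.34·2.28·k^(0.34−1) = 0.041, so k_gold = (0.34·2.28/0.041)^(1/0.66) ≈ 85.9583.
y_gold = 2.28·85.9583^0.34 ≈ 10.3656, c_gold = y_gold − 0.041·k_gold ≈ 6.8413.
Gain: Δc = 6.8413 − 6.2590 ≈ 0.5823.

Δc ≈ 0.582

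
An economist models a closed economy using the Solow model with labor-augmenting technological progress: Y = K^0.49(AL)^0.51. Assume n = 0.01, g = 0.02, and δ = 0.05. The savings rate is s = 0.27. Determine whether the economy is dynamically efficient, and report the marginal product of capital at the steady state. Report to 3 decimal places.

n + g + δ = 0.01 + 0.02 + 0.05 = 0.08.
Steady-state k*: s·k^0.49 = 0.08·k gives k* = (0.27/0.08)^(1/0.51) ≈ 10.8600.
MPK = 0.49·10.8600^(-0.51) ≈ 0.1452.
MPK > n+g+δ = 0.08, so the economy is dynamically efficient (under-saving).

dynamically efficient; MPK ≈ 0.145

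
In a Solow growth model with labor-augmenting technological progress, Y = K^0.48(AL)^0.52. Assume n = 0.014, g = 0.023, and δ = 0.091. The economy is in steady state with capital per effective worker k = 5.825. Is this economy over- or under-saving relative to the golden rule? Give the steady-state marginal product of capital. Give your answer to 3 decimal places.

under-saving; MPK ≈ 0.192

n + g + δ = 0.014 + 0.023 + 0.091 = 0.128.
MPK = 0.48·k^(0.48−1) = 0.48·5.825^(-0.52) ≈ 0.1920.
MPK > 0.128, so the economy is dynamically efficient (under-saving).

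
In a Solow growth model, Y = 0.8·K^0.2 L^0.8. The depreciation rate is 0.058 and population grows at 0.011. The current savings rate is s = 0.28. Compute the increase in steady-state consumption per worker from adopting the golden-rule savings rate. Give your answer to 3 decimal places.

Capital per worker breaks even when investment replaces (n + δ)·k; here n + δ = 0.069.
Current steady state (s = 0.28): k* = (0.28·0.8/0.069)^(1/0.8) ≈ 4.3576, y* = 0.8·4.3576^0.2 ≈ 1.0738, c* = (1−0.28)·1.0738 ≈ 0.7732.
Maximizing c = f(k) − (n+δ)·k gives f'(k) = n+δ, i.e. 0.2·0.8·k^(0.2−1) = 0.069, so k_gold = (0.2·0.8/0.069)^(1/0.8) ≈ 2.8615.
y_gold = 0.8·2.8615^0.2 ≈ 0.9872, c_gold = y_gold − 0.069·k_gold ≈ 0.7898.
Gain: Δc = 0.7898 − 0.7732 ≈ 0.0166.

Δc ≈ 0.017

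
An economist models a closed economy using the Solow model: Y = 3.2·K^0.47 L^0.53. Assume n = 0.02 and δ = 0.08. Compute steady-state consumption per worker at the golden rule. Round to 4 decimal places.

c_gold ≈ 18.7672

Break-even investment rate: n + δ = 0.02 + 0.08 = 0.1.
Setting f'(k) = n+δ gives 0.47·3.2·k^(0.47−1) = 0.1, hence k_gold = (0.47·3.2/0.1)^(1/0.53) ≈ 166.4264.
y_gold = 3.2·166.4264^0.47 ≈ 35.4099.
c_gold = y_gold − (n+δ)·k_gold = 35.4099 − 0.1·166.4264 ≈ 18.7672.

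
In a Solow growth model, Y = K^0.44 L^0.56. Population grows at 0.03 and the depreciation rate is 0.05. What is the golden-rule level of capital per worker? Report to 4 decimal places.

Capital per worker breaks even when investment replaces (n + δ)·k; here n + δ = 0.08.
Setting f'(k) = n+δ gives 0.44·k^(0.44−1) = 0.08, hence k_gold = (0.44/0.08)^(1/0.56) ≈ 20.9931.

k_gold ≈ 20.9931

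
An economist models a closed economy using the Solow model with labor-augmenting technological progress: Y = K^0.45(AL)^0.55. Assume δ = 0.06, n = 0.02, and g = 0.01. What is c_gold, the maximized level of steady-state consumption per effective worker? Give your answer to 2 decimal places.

c_gold ≈ 2.05

Break-even investment rate: n + g + δ = 0.02 + 0.01 + 0.06 = 0.09.
Maximizing c = f(k) − (n+g+δ)·k gives f'(k) = n+g+δ, i.e. 0.45·k^(0.45−1) = 0.09, so k_gold = (0.45/0.09)^(1/0.55) ≈ 18.6575.
y_gold = 18.6575^0.45 ≈ 3.7315.
c_gold = y_gold − (n+g+δ)·k_gold = 3.7315 − 0.09·18.6575 ≈ 2.0523.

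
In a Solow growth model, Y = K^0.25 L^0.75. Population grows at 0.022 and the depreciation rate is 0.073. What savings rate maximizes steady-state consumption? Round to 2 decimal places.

s_gold = 0.25

Break-even investment rate: n + δ = 0.022 + 0.073 = 0.095.
At the golden rule MPK = n+δ, and in any Cobb-Douglas steady state s = (n+δ)·k/y = MPK·k/y = capital's share 0.25.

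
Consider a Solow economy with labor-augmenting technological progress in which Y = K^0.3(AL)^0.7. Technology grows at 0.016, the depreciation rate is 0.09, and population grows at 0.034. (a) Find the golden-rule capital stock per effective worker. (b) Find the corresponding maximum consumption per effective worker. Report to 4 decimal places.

(a) k_gold ≈ 2.9706; (b) c_gold ≈ 0.9704

Break-even investment rate: n + g + δ = 0.034 + 0.016 + 0.09 = 0.14.
Maximizing c = f(k) − (n+g+δ)·k gives f'(k) = n+g+δ, i.e. 0.3·k^(0.3−1) = 0.14, so k_gold = (0.3/0.14)^(1/0.7) ≈ 2.9706.
y_gold = 2.9706^0.3 ≈ 1.3863; c_gold = y_gold − 0.14·k_gold ≈ 0.9704.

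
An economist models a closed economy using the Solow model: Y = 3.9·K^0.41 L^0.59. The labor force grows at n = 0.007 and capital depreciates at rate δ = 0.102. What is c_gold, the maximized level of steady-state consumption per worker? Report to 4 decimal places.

c_gold ≈ 14.8758

Capital per worker breaks even when investment replaces (n + δ)·k; here n + δ = 0.109.
Setting f'(k) = n+δ gives 0.41·3.9·k^(0.41−1) = 0.109, hence k_gold = (0.41·3.9/0.109)^(1/0.59) ≈ 94.8389.
y_gold = 3.9·94.8389^0.41 ≈ 25.2133.
c_gold = y_gold − (n+δ)·k_gold = 25.2133 − 0.109·94.8389 ≈ 14.8758.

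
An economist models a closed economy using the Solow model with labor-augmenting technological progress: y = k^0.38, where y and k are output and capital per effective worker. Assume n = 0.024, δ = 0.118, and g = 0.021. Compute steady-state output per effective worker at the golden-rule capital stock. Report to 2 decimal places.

Capital per effective worker breaks even when investment replaces (n + g + δ)·k; here n + g + δ = 0.163.
Golden rule sets MPK = n+g+δ: 0.38·k^(0.38−1) = 0.163, so k_gold = (0.38/0.163)^(1/0.62) ≈ 3.9165.
Output: y_gold = k_gold^0.38 = 3.9165^0.38 ≈ 1.6800.

y_gold ≈ 1.68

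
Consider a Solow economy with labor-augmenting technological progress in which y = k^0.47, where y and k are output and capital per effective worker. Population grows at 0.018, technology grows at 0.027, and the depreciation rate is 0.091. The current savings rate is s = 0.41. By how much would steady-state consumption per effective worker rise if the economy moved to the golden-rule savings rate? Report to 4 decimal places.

The effective depreciation rate is n + g + δ = 0.018 + 0.027 + 0.091 = 0.136.
Current steady state (s = 0.41): k* = (0.41/0.136)^(1/0.53) ≈ 8.0211, y* = 8.0211^0.47 ≈ 2.6607, c* = (1−0.41)·2.6607 ≈ 1.5698.
At the golden rule the marginal product of capital equals n+g+δ: 0.47·k^(0.47−1) = 0.136. Solving, k_gold = (0.47/0.136)^(1/0.53) ≈ 10.3788.
y_gold = 10.3788^0.47 ≈ 3.0032, c_gold = y_gold − 0.136·k_gold ≈ 1.5917.
Gain: Δc = 1.5917 − 1.5698 ≈ 0.0219.

Δc ≈ 0.0219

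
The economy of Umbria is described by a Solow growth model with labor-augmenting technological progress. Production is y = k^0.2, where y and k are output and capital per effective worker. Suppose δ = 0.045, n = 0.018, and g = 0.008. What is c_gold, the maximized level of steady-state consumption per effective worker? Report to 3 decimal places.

Break-even investment rate: n + g + δ = 0.018 + 0.008 + 0.045 = 0.071.
At the golden rule the marginal product of capital equals n+g+δ: 0.2·k^(0.2−1) = 0.071. Solving, k_gold = (0.2/0.071)^(1/0.8) ≈ 3.6493.
y_gold = 3.6493^0.2 ≈ 1.2955.
c_gold = y_gold − (n+g+δ)·k_gold = 1.2955 − 0.071·3.6493 ≈ 1.0364.

c_gold ≈ 1.036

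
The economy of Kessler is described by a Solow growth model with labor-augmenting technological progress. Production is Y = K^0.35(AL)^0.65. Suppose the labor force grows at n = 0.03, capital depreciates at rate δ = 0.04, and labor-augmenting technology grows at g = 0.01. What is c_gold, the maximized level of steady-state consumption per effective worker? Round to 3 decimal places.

c_gold ≈ 1.439

Break-even investment rate: n + g + δ = 0.03 + 0.01 + 0.04 = 0.08.
Golden rule sets MPK = n+g+δ: 0.35·k^(0.35−1) = 0.08, so k_gold = (0.35/0.08)^(1/0.65) ≈ 9.6855.
y_gold = 9.6855^0.35 ≈ 2.2138.
c_gold = y_gold − (n+g+δ)·k_gold = 2.2138 − 0.08·9.6855 ≈ 1.4390.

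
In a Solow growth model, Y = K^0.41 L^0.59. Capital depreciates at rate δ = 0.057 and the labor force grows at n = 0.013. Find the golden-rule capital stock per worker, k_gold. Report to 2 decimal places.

k_gold ≈ 20.01

The effective depreciation rate is n + δ = 0.013 + 0.057 = 0.07.
Maximizing c = f(k) − (n+δ)·k gives f'(k) = n+δ, i.e. 0.41·k^(0.41−1) = 0.07, so k_gold = (0.41/0.07)^(1/0.59) ≈ 20.0061.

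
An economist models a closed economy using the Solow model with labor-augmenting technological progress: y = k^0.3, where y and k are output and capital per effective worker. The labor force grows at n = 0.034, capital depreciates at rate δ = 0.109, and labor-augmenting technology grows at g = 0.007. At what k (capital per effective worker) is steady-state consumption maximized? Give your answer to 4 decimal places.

k_gold ≈ 2.6918

The effective depreciation rate is n + g + δ = 0.034 + 0.007 + 0.109 = 0.15.
Maximizing c = f(k) − (n+g+δ)·k gives f'(k) = n+g+δ, i.e. 0.3·k^(0.3−1) = 0.15, so k_gold = (0.3/0.15)^(1/0.7) ≈ 2.6918.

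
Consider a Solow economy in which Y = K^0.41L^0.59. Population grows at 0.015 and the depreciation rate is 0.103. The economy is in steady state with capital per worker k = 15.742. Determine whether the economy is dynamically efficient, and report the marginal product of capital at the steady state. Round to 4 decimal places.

dynamically inefficient; MPK ≈ 0.0806

n + δ = 0.015 + 0.103 = 0.118.
MPK = 0.41·k^(0.41−1) = 0.41·15.742^(-0.59) ≈ 0.0806.
MPK < 0.118, so the economy is dynamically inefficient (over-saving).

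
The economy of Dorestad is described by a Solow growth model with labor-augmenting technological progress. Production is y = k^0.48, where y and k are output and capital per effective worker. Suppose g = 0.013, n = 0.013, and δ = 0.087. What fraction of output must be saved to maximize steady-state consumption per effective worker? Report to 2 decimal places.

The effective depreciation rate is n + g + δ = 0.013 + 0.013 + 0.087 = 0.113.
At the golden rule MPK = n+g+δ, and in any Cobb-Douglas steady state s = (n+g+δ)·k/y = MPK·k/y = capital's share 0.48.

s_gold = 0.48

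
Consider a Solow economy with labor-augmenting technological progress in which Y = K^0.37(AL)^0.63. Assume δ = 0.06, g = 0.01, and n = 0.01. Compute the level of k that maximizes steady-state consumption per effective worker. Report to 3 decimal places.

k_gold ≈ 11.369

The effective depreciation rate is n + g + δ = 0.01 + 0.01 + 0.06 = 0.08.
At the golden rule the marginal product of capital equals n+g+δ: 0.37·k^(0.37−1) = 0.08. Solving, k_gold = (0.37/0.08)^(1/0.63) ≈ 11.3693.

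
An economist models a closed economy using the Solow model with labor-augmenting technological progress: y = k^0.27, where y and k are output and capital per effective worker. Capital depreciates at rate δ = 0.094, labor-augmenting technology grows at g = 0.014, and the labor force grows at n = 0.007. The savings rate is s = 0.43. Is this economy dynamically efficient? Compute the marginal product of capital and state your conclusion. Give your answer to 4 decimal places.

dynamically inefficient; MPK ≈ 0.0722

n + g + δ = 0.007 + 0.014 + 0.094 = 0.115.
Steady-state k*: s·k^0.27 = 0.115·k gives k* = (0.43/0.115)^(1/0.73) ≈ 6.0900.
MPK = 0.27·6.0900^(-0.73) ≈ 0.0722.
MPK < n+g+δ = 0.115, so the economy is dynamically inefficient (over-saving).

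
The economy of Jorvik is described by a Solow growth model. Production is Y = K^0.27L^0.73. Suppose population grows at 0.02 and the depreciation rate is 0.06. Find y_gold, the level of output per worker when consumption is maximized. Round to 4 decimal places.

The effective depreciation rate is n + δ = 0.02 + 0.06 = 0.08.
At the golden rule the marginal product of capital equals n+δ: 0.27·k^(0.27−1) = 0.08. Solving, k_gold = (0.27/0.08)^(1/0.73) ≈ 5.2925.
Output: y_gold = k_gold^0.27 = 5.2925^0.27 ≈ 1.5682.

y_gold ≈ 1.5682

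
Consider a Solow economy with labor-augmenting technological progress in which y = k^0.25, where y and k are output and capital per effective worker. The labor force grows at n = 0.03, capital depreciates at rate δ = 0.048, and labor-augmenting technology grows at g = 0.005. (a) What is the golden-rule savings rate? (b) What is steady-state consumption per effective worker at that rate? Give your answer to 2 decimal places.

Capital per effective worker breaks even when investment replaces (n + g + δ)·k; here n + g + δ = 0.083.
For Cobb-Douglas, s_gold equals capital's share: s_gold = 0.25.
Maximizing c = f(k) − (n+g+δ)·k gives f'(k) = n+g+δ, i.e. 0.25·k^(0.25−1) = 0.083, so k_gold = (0.25/0.083)^(1/0.75) ≈ 4.3499.
y_gold = 4.3499^0.25 ≈ 1.4442; c_gold = (1−0.25)·y_gold ≈ 1.0831.

(a) s_gold = 0.25; (b) c_gold ≈ 1.08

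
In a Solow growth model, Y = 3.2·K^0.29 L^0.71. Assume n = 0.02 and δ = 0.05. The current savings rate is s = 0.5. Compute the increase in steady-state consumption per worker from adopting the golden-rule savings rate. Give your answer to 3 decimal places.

The effective depreciation rate is n + δ = 0.02 + 0.05 = 0.07.
Current steady state (s = 0.5): k* = (0.5·3.2/0.07)^(1/0.71) ≈ 82.0570, y* = 3.2·82.0570^0.29 ≈ 11.4880, c* = (1−0.5)·11.4880 ≈ 5.7440.
Setting f'(k) = n+δ gives 0.29·3.2·k^(0.29−1) = 0.07, hence k_gold = (0.29·3.2/0.07)^(1/0.71) ≈ 38.0992.
y_gold = 3.2·38.0992^0.29 ≈ 9.1963, c_gold = y_gold − 0.07·k_gold ≈ 6.5294.
Gain: Δc = 6.5294 − 5.7440 ≈ 0.7854.

Δc ≈ 0.785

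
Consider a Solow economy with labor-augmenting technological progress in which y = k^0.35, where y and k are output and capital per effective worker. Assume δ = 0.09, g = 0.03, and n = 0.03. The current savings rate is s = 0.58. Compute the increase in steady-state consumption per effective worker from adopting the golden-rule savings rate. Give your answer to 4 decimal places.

The effective depreciation rate is n + g + δ = 0.03 + 0.03 + 0.09 = 0.15.
Current steady state (s = 0.58): k* = (0.58/0.15)^(1/0.65) ≈ 8.0093, y* = 8.0093^0.35 ≈ 2.0714, c* = (1−0.58)·2.0714 ≈ 0.8700.
Setting f'(k) = n+g+δ gives 0.35·k^(0.35−1) = 0.15, hence k_gold = (0.35/0.15)^(1/0.65) ≈ 3.6823.
y_gold = 3.6823^0.35 ≈ 1.5781, c_gold = y_gold − 0.15·k_gold ≈ 1.0258.
Gain: Δc = 1.0258 − 0.8700 ≈ 0.1558.

Δc ≈ 0.1558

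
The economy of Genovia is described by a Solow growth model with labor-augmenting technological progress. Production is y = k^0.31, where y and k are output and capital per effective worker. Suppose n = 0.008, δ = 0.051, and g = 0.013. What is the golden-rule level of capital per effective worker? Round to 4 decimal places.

k_gold ≈ 8.2963

Capital per effective worker breaks even when investment replaces (n + g + δ)·k; here n + g + δ = 0.072.
Golden rule sets MPK = n+g+δ: 0.31·k^(0.31−1) = 0.072, so k_gold = (0.31/0.072)^(1/0.69) ≈ 8.2963.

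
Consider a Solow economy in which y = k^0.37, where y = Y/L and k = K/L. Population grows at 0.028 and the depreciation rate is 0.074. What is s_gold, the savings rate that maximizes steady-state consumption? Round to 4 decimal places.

s_gold = 0.3700

Capital per worker breaks even when investment replaces (n + δ)·k; here n + δ = 0.102.
At the golden rule MPK = n+δ, and in any Cobb-Douglas steady state s = (n+δ)·k/y = MPK·k/y = capital's share 0.37.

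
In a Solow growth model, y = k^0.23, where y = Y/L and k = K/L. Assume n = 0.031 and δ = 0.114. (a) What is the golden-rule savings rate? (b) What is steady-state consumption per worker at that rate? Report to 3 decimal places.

(a) s_gold = 0.230; (b) c_gold ≈ 0.884

Capital per worker breaks even when investment replaces (n + δ)·k; here n + δ = 0.145.
For Cobb-Douglas, s_gold equals capital's share: s_gold = 0.23.
At the golden rule the marginal product of capital equals n+δ: 0.23·k^(0.23−1) = 0.145. Solving, k_gold = (0.23/0.145)^(1/0.77) ≈ 1.8206.
y_gold = 1.8206^0.23 ≈ 1.1478; c_gold = (1−0.23)·y_gold ≈ 0.8838.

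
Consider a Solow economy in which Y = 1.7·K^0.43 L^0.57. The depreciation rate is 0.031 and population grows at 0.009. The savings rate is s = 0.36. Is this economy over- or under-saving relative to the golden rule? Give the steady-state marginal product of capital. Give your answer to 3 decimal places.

under-saving; MPK ≈ 0.048

The effective depreciation rate is n + δ = 0.009 + 0.031 = 0.04.
Steady-state k*: s·A·k^0.43 = 0.04·k gives k* = (0.36·1.7/0.04)^(1/0.57) ≈ 119.7860.
MPK = 0.43·1.7·119.7860^(-0.57) ≈ 0.0478.
MPK > n+δ = 0.04, so the economy is dynamically efficient (under-saving).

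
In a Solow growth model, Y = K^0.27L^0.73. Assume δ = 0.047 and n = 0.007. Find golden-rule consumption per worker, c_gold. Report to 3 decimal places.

c_gold ≈ 1.324

The effective depreciation rate is n + δ = 0.007 + 0.047 = 0.054.
At the golden rule the marginal product of capital equals n+δ: 0.27·k^(0.27−1) = 0.054. Solving, k_gold = (0.27/0.054)^(1/0.73) ≈ 9.0676.
y_gold = 9.0676^0.27 ≈ 1.8135.
c_gold = y_gold − (n+δ)·k_gold = 1.8135 − 0.054·9.0676 ≈ 1.3239.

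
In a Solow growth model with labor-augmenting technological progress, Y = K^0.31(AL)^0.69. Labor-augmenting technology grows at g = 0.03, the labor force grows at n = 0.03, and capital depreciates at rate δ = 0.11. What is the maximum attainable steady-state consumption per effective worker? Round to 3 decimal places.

c_gold ≈ 0.904

Capital per effective worker breaks even when investment replaces (n + g + δ)·k; here n + g + δ = 0.17.
Setting f'(k) = n+g+δ gives 0.31·k^(0.31−1) = 0.17, hence k_gold = (0.31/0.17)^(1/0.69) ≈ 2.3886.
y_gold = 2.3886^0.31 ≈ 1.3099.
c_gold = y_gold − (n+g+δ)·k_gold = 1.3099 − 0.17·2.3886 ≈ 0.9038.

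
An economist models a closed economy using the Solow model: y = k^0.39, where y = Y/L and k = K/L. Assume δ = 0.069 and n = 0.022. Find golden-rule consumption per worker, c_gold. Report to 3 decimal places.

c_gold ≈ 1.547

n + δ = 0.022 + 0.069 = 0.091.
Setting f'(k) = n+δ gives 0.39·k^(0.39−1) = 0.091, hence k_gold = (0.39/0.091)^(1/0.61) ≈ 10.8668.
y_gold = 10.8668^0.39 ≈ 2.5356.
c_gold = y_gold − (n+δ)·k_gold = 2.5356 − 0.091·10.8668 ≈ 1.5467.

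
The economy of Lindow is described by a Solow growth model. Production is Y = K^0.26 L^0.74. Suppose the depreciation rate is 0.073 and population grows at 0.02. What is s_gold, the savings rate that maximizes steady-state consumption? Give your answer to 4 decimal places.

n + δ = 0.02 + 0.073 = 0.093.
At the golden rule MPK = n+δ, and in any Cobb-Douglas steady state s = (n+δ)·k/y = MPK·k/y = capital's share 0.26.

s_gold = 0.2600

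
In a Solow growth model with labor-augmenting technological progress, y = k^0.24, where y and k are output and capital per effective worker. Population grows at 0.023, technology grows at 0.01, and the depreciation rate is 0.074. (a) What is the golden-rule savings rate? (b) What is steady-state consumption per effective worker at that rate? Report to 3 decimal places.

(a) s_gold = 0.240; (b) c_gold ≈ 0.981

Capital per effective worker breaks even when investment replaces (n + g + δ)·k; here n + g + δ = 0.107.
For Cobb-Douglas, s_gold equals capital's share: s_gold = 0.24.
Setting f'(k) = n+g+δ gives 0.24·k^(0.24−1) = 0.107, hence k_gold = (0.24/0.107)^(1/0.76) ≈ 2.8948.
y_gold = 2.8948^0.24 ≈ 1.2906; c_gold = (1−0.24)·y_gold ≈ 0.9808.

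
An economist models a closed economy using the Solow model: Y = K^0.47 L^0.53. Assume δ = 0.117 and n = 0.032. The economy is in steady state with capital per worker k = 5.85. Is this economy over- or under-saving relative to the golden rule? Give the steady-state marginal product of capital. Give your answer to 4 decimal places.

under-saving; MPK ≈ 0.1843

Break-even investment rate: n + δ = 0.032 + 0.117 = 0.149.
MPK = 0.47·k^(0.47−1) = 0.47·5.85^(-0.53) ≈ 0.1843.
MPK > 0.149, so the economy is dynamically efficient (under-saving).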